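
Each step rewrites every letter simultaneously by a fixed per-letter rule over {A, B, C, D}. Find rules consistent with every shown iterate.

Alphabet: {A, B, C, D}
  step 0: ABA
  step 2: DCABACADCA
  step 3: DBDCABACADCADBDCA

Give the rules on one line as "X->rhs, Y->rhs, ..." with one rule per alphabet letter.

A->CA, B->BA, C->D, D->DB

  step 2 ⇒ step 3: DCABACADCA ⇒ DB·D·CA·BA·CA·D·CA·DB·D·CA
    A ↦ CA
    B ↦ BA
    C ↦ D
    D ↦ DB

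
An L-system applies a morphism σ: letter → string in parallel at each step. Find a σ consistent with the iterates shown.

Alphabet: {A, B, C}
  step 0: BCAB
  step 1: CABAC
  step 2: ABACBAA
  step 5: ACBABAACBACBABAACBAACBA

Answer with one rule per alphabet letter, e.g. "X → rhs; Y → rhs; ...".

A->BA, B->C, C->A

  step 1 ⇒ step 2: CABAC ⇒ A·BA·C·BA·A
    A ↦ BA
    B ↦ C
    C ↦ A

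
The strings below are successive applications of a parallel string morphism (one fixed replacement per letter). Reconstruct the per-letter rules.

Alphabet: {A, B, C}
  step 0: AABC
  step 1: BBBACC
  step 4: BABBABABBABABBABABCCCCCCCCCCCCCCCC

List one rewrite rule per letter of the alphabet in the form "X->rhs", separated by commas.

A->B, B->BA, C->CC

  step 0 ⇒ step 1: AABC ⇒ B·B·BA·CC
    A ↦ B
    B ↦ BA
    C ↦ CC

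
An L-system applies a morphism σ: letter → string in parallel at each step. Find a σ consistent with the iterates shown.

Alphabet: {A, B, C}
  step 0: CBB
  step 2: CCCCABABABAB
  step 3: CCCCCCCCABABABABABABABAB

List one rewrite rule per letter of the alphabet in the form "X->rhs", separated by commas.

A->AB, B->AB, C->CC

  step 2 ⇒ step 3: CCCCABABABAB ⇒ CC·CC·CC·CC·AB·AB·AB·AB·AB·AB·AB·AB
    A ↦ AB
    B ↦ AB
    C ↦ CC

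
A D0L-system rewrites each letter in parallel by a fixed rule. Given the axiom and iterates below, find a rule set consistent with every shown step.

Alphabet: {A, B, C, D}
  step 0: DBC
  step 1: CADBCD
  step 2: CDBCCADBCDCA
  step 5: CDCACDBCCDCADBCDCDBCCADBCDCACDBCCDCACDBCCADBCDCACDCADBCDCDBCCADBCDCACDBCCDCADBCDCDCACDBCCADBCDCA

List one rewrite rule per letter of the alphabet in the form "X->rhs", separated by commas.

  step 1 ⇒ step 2: CADBCD ⇒ CD·BC·CA·DB·CD·CA
    A ↦ BC
    B ↦ DB
    C ↦ CD
    D ↦ CA

A->BC, B->DB, C->CD, D->CA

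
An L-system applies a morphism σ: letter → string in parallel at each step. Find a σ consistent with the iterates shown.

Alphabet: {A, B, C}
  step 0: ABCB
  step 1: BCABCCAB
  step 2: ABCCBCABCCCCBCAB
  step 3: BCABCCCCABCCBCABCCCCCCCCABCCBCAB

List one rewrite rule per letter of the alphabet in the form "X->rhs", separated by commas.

A->BC, B->AB, C->CC

  step 2 ⇒ step 3: ABCCBCABCCCCBCAB ⇒ BC·AB·CC·CC·AB·CC·BC·AB·CC·CC·CC·CC·AB·CC·BC·AB
    A ↦ BC
    B ↦ AB
    C ↦ CC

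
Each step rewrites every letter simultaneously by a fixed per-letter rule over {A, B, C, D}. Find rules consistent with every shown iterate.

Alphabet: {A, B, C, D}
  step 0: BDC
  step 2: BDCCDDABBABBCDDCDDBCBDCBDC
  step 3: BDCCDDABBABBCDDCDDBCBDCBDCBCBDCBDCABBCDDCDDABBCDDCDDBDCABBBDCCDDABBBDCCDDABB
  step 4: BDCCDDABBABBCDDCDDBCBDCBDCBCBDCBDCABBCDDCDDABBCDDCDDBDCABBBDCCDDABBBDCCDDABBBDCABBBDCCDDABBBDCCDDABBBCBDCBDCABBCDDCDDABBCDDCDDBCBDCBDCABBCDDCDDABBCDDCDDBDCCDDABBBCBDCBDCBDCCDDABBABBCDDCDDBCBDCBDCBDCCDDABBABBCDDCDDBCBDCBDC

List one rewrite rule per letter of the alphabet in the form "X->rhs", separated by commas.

A->BC, B->BDC, C->ABB, D->CDD

  step 3 ⇒ step 4: BDCCDDABBABBCDDCDDBCBDCBDCBCBDCBDCABBCDDCDDABBCDDCDDBDCABBBDCCDDABBBDCCDDABB ⇒ BDC·CDD·ABB·ABB·CDD·CDD·BC·BDC·BDC·BC·BDC·BDC·ABB·CDD·CDD·ABB·CDD·CDD·BDC·ABB·BDC·CDD·ABB·BDC·CDD·ABB·BDC·ABB·BDC·CDD·ABB·BDC·CDD·ABB·BC·BDC·BDC·ABB·CDD·CDD·ABB·CDD·CDD·BC·BDC·BDC·ABB·CDD·CDD·ABB·CDD·CDD·BDC·CDD·ABB·BC·BDC·BDC·BDC·CDD·ABB·ABB·CDD·CDD·BC·BDC·BDC·BDC·CDD·ABB·ABB·CDD·CDD·BC·BDC·BDC
    A ↦ BC
    B ↦ BDC
    C ↦ ABB
    D ↦ CDD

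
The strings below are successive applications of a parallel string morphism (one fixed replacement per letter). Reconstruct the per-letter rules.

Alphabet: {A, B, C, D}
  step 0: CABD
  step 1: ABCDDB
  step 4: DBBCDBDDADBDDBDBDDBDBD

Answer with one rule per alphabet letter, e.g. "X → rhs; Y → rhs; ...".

  step 0 ⇒ step 1: CABD ⇒ A·BC·D·DB
    A ↦ BC
    B ↦ D
    C ↦ A
    D ↦ DB

A->BC, B->D, C->A, D->DB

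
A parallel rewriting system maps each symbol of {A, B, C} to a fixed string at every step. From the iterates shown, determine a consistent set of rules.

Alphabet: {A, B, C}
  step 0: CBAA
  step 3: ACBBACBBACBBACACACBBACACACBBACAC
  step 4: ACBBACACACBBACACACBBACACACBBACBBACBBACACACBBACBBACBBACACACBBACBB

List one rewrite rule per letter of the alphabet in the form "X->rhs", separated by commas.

  step 3 ⇒ step 4: ACBBACBBACBBACACACBBACACACBBACAC ⇒ AC·BB·AC·AC·AC·BB·AC·AC·AC·BB·AC·AC·AC·BB·AC·BB·AC·BB·AC·AC·AC·BB·AC·BB·AC·BB·AC·AC·AC·BB·AC·BB
    A ↦ AC
    B ↦ AC
    C ↦ BB

A->AC, B->AC, C->BB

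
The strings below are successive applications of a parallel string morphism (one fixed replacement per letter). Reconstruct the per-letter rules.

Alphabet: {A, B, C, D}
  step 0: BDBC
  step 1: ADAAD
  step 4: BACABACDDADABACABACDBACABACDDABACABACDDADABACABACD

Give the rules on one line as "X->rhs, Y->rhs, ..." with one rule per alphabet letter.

A->BAC, B->A, C->D, D->DA

  step 0 ⇒ step 1: BDBC ⇒ A·DA·A·D
    B ↦ A
    C ↦ D
    D ↦ DA
    A ↦ BAC  (constrained at step 1)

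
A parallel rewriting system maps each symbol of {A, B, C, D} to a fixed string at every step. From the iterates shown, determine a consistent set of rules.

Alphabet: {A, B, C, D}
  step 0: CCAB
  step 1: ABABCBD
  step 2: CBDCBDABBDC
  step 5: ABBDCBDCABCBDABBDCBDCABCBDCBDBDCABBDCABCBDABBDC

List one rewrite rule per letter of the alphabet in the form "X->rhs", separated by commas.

A->C, B->BD, C->AB, D->C

  step 1 ⇒ step 2: ABABCBD ⇒ C·BD·C·BD·AB·BD·C
    A ↦ C
    B ↦ BD
    C ↦ AB
    D ↦ C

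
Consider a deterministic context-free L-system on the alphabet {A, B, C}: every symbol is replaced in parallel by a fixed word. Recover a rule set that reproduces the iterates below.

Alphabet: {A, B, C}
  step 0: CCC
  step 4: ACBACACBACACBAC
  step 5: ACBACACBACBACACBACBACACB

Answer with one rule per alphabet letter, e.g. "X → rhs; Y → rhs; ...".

  step 4 ⇒ step 5: ACBACACBACACBAC ⇒ AC·B·AC·AC·B·AC·B·AC·AC·B·AC·B·AC·AC·B
    A ↦ AC
    B ↦ AC
    C ↦ B

A->AC, B->AC, C->B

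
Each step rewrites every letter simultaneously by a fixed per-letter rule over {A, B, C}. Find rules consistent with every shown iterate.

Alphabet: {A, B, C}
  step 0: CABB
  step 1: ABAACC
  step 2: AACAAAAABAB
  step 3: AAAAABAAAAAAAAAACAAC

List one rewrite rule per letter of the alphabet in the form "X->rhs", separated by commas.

  step 2 ⇒ step 3: AACAAAAABAB ⇒ AA·AA·AB·AA·AA·AA·AA·AA·C·AA·C
    A ↦ AA
    B ↦ C
    C ↦ AB

A->AA, B->C, C->AB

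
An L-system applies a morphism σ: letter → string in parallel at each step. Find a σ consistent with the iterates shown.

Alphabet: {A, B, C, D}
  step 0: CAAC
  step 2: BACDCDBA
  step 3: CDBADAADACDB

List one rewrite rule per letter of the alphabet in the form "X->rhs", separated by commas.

  step 2 ⇒ step 3: BACDCDBA ⇒ CD·B·AD·A·AD·A·CD·B
    A ↦ B
    B ↦ CD
    C ↦ AD
    D ↦ A

A->B, B->CD, C->AD, D->A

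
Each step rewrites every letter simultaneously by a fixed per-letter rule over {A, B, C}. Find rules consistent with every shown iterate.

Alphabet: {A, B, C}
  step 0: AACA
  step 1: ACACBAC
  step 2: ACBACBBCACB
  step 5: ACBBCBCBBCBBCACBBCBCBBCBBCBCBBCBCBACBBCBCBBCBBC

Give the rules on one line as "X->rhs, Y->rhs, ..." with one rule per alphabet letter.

  step 1 ⇒ step 2: ACACBAC ⇒ AC·B·AC·B·BC·AC·B
    A ↦ AC
    B ↦ BC
    C ↦ B

A->AC, B->BC, C->B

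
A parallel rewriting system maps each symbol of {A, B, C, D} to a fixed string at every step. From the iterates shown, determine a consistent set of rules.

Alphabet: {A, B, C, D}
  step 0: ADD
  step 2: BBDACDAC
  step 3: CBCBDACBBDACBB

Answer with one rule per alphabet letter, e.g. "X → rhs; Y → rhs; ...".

A->C, B->CB, C->BB, D->DA

  step 2 ⇒ step 3: BBDACDAC ⇒ CB·CB·DA·C·BB·DA·C·BB
    A ↦ C
    B ↦ CB
    C ↦ BB
    D ↦ DA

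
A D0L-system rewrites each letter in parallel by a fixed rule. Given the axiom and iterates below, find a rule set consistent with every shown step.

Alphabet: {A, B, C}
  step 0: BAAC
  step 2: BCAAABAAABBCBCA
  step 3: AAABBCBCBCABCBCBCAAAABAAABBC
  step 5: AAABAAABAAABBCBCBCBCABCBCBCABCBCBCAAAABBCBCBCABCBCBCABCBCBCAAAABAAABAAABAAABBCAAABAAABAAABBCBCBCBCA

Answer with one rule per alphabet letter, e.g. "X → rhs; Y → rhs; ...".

  step 2 ⇒ step 3: BCAAABAAABBCBCA ⇒ A·AAB·BC·BC·BC·A·BC·BC·BC·A·A·AAB·A·AAB·BC
    A ↦ BC
    B ↦ A
    C ↦ AAB

A->BC, B->A, C->AAB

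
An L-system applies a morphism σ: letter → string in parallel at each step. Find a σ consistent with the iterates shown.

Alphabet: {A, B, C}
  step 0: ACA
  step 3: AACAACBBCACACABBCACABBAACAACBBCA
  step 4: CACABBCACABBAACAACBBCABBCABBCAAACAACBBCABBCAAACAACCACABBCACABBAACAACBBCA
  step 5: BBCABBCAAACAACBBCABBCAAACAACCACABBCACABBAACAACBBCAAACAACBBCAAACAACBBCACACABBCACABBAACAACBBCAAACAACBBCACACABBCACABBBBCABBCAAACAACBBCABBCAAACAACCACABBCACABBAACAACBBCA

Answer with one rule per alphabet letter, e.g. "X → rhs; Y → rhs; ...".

  step 4 ⇒ step 5: CACABBCACABBAACAACBBCABBCABBCAAACAACBBCABBCAAACAACCACABBCACABBAACAACBBCA ⇒ BB·CA·BB·CA·AAC·AAC·BB·CA·BB·CA·AAC·AAC·CA·CA·BB·CA·CA·BB·AAC·AAC·BB·CA·AAC·AAC·BB·CA·AAC·AAC·BB·CA·CA·CA·BB·CA·CA·BB·AAC·AAC·BB·CA·AAC·AAC·BB·CA·CA·CA·BB·CA·CA·BB·BB·CA·BB·CA·AAC·AAC·BB·CA·BB·CA·AAC·AAC·CA·CA·BB·CA·CA·BB·AAC·AAC·BB·CA
    A ↦ CA
    B ↦ AAC
    C ↦ BB

A->CA, B->AAC, C->BB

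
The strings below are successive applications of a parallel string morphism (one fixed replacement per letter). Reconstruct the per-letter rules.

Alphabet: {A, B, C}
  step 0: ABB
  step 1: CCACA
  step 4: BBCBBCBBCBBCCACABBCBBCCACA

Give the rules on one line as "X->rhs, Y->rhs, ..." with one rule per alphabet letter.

A->C, B->CA, C->BB

  step 0 ⇒ step 1: ABB ⇒ C·CA·CA
    A ↦ C
    B ↦ CA
    C ↦ BB  (constrained at step 1)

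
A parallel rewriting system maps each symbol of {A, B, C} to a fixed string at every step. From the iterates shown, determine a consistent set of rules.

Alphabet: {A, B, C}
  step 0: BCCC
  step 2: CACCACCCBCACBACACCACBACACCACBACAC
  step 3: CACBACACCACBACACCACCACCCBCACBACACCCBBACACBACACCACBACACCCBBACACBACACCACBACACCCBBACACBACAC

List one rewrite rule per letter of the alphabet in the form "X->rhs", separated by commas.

  step 2 ⇒ step 3: CACCACCCBCACBACACCACBACACCACBACAC ⇒ CAC·BA·CAC·CAC·BA·CAC·CAC·CAC·CCB·CAC·BA·CAC·CCB·BA·CAC·BA·CAC·CAC·BA·CAC·CCB·BA·CAC·BA·CAC·CAC·BA·CAC·CCB·BA·CAC·BA·CAC
    A ↦ BA
    B ↦ CCB
    C ↦ CAC

A->BA, B->CCB, C->CAC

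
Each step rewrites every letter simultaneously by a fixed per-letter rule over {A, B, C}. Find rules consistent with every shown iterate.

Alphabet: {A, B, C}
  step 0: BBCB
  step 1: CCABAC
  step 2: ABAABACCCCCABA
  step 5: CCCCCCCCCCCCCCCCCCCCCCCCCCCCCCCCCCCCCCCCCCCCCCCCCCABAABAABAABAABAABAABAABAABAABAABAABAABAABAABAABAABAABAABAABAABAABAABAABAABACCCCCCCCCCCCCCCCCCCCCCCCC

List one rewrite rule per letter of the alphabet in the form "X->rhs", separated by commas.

  step 1 ⇒ step 2: CCABAC ⇒ ABA·ABA·CC·C·CC·ABA
    A ↦ CC
    B ↦ C
    C ↦ ABA

A->CC, B->C, C->ABA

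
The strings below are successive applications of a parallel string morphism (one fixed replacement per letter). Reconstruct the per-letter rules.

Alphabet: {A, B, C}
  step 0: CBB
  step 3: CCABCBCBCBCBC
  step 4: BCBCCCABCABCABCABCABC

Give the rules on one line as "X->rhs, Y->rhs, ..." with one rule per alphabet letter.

  step 3 ⇒ step 4: CCABCBCBCBCBC ⇒ BC·BC·CC·A·BC·A·BC·A·BC·A·BC·A·BC
    A ↦ CC
    B ↦ A
    C ↦ BC

A->CC, B->A, C->BC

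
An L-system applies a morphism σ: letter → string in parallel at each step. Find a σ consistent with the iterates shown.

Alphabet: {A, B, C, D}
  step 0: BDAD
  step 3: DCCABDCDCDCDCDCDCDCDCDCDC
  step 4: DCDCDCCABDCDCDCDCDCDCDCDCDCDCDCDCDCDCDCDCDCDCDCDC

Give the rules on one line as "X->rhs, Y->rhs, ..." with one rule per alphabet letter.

  step 3 ⇒ step 4: DCCABDCDCDCDCDCDCDCDCDCDC ⇒ DC·DC·DC·C·AB·DC·DC·DC·DC·DC·DC·DC·DC·DC·DC·DC·DC·DC·DC·DC·DC·DC·DC·DC·DC
    A ↦ C
    B ↦ AB
    C ↦ DC
    D ↦ DC

A->C, B->AB, C->DC, D->DC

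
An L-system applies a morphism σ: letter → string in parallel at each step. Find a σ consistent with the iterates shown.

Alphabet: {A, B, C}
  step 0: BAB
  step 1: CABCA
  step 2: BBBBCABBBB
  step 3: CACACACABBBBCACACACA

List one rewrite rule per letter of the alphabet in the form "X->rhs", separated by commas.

A->B, B->CA, C->BBB

  step 2 ⇒ step 3: BBBBCABBBB ⇒ CA·CA·CA·CA·BBB·B·CA·CA·CA·CA
    A ↦ B
    B ↦ CA
    C ↦ BBB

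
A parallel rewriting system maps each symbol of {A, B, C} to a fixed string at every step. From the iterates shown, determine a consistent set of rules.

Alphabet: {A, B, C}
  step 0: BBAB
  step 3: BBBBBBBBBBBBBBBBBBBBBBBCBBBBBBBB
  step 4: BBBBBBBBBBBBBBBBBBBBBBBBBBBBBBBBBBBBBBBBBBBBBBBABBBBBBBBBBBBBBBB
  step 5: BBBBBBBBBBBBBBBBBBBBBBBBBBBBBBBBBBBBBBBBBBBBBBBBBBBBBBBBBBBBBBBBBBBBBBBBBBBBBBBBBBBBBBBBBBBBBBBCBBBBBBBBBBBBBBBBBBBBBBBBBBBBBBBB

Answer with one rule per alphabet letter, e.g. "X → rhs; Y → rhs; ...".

  step 4 ⇒ step 5: BBBBBBBBBBBBBBBBBBBBBBBBBBBBBBBBBBBBBBBBBBBBBBBABBBBBBBBBBBBBBBB ⇒ BB·BB·BB·BB·BB·BB·BB·BB·BB·BB·BB·BB·BB·BB·BB·BB·BB·BB·BB·BB·BB·BB·BB·BB·BB·BB·BB·BB·BB·BB·BB·BB·BB·BB·BB·BB·BB·BB·BB·BB·BB·BB·BB·BB·BB·BB·BB·BC·BB·BB·BB·BB·BB·BB·BB·BB·BB·BB·BB·BB·BB·BB·BB·BB
    A ↦ BC
    B ↦ BB
  step 3 ⇒ step 4: BBBBBBBBBBBBBBBBBBBBBBBCBBBBBBBB ⇒ BB·BB·BB·BB·BB·BB·BB·BB·BB·BB·BB·BB·BB·BB·BB·BB·BB·BB·BB·BB·BB·BB·BB·BA·BB·BB·BB·BB·BB·BB·BB·BB
    C ↦ BA

A->BC, B->BB, C->BA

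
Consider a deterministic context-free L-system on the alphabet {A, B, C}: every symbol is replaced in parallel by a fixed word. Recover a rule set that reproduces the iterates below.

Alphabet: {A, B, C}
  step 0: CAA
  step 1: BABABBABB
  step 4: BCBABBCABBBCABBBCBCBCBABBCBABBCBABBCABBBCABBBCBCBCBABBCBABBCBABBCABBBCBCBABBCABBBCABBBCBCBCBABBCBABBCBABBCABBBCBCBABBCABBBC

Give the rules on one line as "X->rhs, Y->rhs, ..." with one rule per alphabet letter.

  step 0 ⇒ step 1: CAA ⇒ BAB·ABB·ABB
    A ↦ ABB
    C ↦ BAB
    B ↦ BC  (constrained at step 1)

A->ABB, B->BC, C->BAB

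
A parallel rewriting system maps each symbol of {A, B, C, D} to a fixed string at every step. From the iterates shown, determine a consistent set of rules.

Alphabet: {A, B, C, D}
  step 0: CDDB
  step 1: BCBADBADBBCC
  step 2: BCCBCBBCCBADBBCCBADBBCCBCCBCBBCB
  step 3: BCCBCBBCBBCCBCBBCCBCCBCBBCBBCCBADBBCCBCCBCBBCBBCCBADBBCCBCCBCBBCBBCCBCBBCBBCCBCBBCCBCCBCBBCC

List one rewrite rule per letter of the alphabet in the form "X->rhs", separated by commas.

  step 2 ⇒ step 3: BCCBCBBCCBADBBCCBADBBCCBCCBCBBCB ⇒ BCC·BCB·BCB·BCC·BCB·BCC·BCC·BCB·BCB·BCC·B·ADB·BCC·BCC·BCB·BCB·BCC·B·ADB·BCC·BCC·BCB·BCB·BCC·BCB·BCB·BCC·BCB·BCC·BCC·BCB·BCC
    A ↦ B
    B ↦ BCC
    C ↦ BCB
    D ↦ ADB

A->B, B->BCC, C->BCB, D->ADB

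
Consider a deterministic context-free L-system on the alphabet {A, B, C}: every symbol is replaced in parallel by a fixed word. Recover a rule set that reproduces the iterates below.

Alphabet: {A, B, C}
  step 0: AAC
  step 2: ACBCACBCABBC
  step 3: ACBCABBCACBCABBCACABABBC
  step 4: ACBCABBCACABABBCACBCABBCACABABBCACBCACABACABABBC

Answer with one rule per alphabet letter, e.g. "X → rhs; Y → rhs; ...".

A->AC, B->AB, C->BC

  step 3 ⇒ step 4: ACBCABBCACBCABBCACABABBC ⇒ AC·BC·AB·BC·AC·AB·AB·BC·AC·BC·AB·BC·AC·AB·AB·BC·AC·BC·AC·AB·AC·AB·AB·BC
    A ↦ AC
    B ↦ AB
    C ↦ BC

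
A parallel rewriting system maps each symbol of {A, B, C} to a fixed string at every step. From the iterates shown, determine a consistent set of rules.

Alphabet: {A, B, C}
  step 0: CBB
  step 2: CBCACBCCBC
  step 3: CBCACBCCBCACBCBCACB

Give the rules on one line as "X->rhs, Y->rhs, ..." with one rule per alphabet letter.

A->C, B->CA, C->CB

  step 2 ⇒ step 3: CBCACBCCBC ⇒ CB·CA·CB·C·CB·CA·CB·CB·CA·CB
    A ↦ C
    B ↦ CA
    C ↦ CB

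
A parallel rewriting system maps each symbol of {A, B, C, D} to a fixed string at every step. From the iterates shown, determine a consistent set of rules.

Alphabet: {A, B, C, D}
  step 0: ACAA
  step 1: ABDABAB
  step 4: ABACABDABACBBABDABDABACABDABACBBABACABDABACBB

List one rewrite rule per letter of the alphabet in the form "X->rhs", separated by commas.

  step 0 ⇒ step 1: ACAA ⇒ AB·D·AB·AB
    A ↦ AB
    C ↦ D
    B ↦ AC  (constrained at step 1)
    D ↦ BB  (constrained at step 1)

A->AB, B->AC, C->D, D->BB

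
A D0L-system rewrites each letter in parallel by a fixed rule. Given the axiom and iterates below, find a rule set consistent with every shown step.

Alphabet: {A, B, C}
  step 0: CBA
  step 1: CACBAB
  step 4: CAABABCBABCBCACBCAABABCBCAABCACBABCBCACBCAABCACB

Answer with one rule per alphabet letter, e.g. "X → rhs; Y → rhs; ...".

  step 0 ⇒ step 1: CBA ⇒ CA·CB·AB
    A ↦ AB
    B ↦ CB
    C ↦ CA

A->AB, B->CB, C->CA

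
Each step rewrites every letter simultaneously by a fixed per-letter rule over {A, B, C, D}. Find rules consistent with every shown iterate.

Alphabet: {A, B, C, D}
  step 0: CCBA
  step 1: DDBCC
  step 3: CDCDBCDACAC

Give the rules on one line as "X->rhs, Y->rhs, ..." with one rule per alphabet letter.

  step 0 ⇒ step 1: CCBA ⇒ D·D·BC·C
    A ↦ C
    B ↦ BC
    C ↦ D
    D ↦ AC  (constrained at step 1)

A->C, B->BC, C->D, D->AC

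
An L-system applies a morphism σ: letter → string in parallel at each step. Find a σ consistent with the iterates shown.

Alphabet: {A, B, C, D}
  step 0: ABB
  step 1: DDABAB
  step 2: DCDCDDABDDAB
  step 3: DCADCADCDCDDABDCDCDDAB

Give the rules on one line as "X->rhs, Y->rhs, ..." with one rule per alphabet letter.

A->DD, B->AB, C->A, D->DC

  step 2 ⇒ step 3: DCDCDDABDDAB ⇒ DC·A·DC·A·DC·DC·DD·AB·DC·DC·DD·AB
    A ↦ DD
    B ↦ AB
    C ↦ A
    D ↦ DC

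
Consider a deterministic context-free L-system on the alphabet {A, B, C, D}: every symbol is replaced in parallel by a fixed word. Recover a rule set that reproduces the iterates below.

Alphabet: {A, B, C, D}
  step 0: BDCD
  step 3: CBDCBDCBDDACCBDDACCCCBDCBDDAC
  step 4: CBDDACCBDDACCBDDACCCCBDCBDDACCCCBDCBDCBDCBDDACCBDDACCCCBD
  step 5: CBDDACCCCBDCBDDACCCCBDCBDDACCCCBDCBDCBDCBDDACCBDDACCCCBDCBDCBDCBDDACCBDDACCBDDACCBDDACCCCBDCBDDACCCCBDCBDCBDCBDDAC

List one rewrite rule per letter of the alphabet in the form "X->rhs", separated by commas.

A->C, B->DA, C->CBD, D->C

  step 4 ⇒ step 5: CBDDACCBDDACCBDDACCCCBDCBDDACCCCBDCBDCBDCBDDACCBDDACCCCBD ⇒ CBD·DA·C·C·C·CBD·CBD·DA·C·C·C·CBD·CBD·DA·C·C·C·CBD·CBD·CBD·CBD·DA·C·CBD·DA·C·C·C·CBD·CBD·CBD·CBD·DA·C·CBD·DA·C·CBD·DA·C·CBD·DA·C·C·C·CBD·CBD·DA·C·C·C·CBD·CBD·CBD·CBD·DA·C
    A ↦ C
    B ↦ DA
    C ↦ CBD
    D ↦ C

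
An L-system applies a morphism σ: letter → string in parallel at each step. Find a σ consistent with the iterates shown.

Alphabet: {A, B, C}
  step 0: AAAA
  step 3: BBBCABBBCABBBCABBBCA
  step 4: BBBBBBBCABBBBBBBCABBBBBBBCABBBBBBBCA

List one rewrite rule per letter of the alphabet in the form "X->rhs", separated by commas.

A->CA, B->BB, C->B

  step 3 ⇒ step 4: BBBCABBBCABBBCABBBCA ⇒ BB·BB·BB·B·CA·BB·BB·BB·B·CA·BB·BB·BB·B·CA·BB·BB·BB·B·CA
    A ↦ CA
    B ↦ BB
    C ↦ B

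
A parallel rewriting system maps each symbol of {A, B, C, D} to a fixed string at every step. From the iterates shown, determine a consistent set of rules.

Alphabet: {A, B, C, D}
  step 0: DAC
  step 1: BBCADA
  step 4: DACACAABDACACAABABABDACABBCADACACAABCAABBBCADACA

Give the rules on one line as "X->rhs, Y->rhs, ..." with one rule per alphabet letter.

A->CA, B->AB, C->DA, D->BB

  step 0 ⇒ step 1: DAC ⇒ BB·CA·DA
    A ↦ CA
    C ↦ DA
    D ↦ BB
    B ↦ AB  (constrained at step 1)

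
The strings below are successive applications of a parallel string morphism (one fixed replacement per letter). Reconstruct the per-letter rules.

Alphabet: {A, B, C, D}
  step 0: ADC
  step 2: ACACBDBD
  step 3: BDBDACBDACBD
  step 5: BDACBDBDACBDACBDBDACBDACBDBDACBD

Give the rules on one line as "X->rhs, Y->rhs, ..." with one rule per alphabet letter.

A->B, B->AC, C->D, D->BD

  step 2 ⇒ step 3: ACACBDBD ⇒ B·D·B·D·AC·BD·AC·BD
    A ↦ B
    B ↦ AC
    C ↦ D
    D ↦ BD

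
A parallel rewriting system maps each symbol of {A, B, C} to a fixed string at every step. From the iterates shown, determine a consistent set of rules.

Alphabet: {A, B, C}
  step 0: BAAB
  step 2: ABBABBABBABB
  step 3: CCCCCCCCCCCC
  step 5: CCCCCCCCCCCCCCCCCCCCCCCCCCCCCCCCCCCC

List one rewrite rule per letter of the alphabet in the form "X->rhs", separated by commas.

A->C, B->C, C->ABB

  step 2 ⇒ step 3: ABBABBABBABB ⇒ C·C·C·C·C·C·C·C·C·C·C·C
    A ↦ C
    B ↦ C
    C ↦ ABB  (constrained at step 3)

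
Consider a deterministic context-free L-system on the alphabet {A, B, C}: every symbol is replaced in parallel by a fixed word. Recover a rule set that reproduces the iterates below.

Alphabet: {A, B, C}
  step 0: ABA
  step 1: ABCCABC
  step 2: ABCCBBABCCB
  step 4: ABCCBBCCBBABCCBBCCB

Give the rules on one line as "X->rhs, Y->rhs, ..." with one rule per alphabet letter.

A->ABC, B->C, C->B

  step 1 ⇒ step 2: ABCCABC ⇒ ABC·C·B·B·ABC·C·B
    A ↦ ABC
    B ↦ C
    C ↦ B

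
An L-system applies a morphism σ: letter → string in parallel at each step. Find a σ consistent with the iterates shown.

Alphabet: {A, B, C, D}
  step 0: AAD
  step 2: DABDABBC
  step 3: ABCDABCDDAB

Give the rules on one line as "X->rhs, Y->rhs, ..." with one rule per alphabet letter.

A->BC, B->D, C->AB, D->A

  step 2 ⇒ step 3: DABDABBC ⇒ A·BC·D·A·BC·D·D·AB
    A ↦ BC
    B ↦ D
    C ↦ AB
    D ↦ A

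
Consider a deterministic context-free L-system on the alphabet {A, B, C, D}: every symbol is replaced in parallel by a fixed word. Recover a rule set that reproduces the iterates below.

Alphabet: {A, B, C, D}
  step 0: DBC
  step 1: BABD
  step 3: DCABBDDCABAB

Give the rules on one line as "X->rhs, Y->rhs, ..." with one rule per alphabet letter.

A->DC, B->AB, C->D, D->B

  step 0 ⇒ step 1: DBC ⇒ B·AB·D
    B ↦ AB
    C ↦ D
    D ↦ B
    A ↦ DC  (constrained at step 1)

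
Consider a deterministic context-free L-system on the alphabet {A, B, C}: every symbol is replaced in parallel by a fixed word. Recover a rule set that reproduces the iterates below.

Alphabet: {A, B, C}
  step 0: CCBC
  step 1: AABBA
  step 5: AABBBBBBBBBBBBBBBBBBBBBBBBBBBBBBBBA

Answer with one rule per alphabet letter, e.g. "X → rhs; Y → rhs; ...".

  step 0 ⇒ step 1: CCBC ⇒ A·A·BB·A
    B ↦ BB
    C ↦ A
    A ↦ C  (constrained at step 1)

A->C, B->BB, C->A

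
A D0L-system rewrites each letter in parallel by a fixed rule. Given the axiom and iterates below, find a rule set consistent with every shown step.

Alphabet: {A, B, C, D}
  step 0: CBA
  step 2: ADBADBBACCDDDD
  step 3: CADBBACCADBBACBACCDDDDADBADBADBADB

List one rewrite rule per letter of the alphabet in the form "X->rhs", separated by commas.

A->C, B->BAC, C->DD, D->ADB

  step 2 ⇒ step 3: ADBADBBACCDDDD ⇒ C·ADB·BAC·C·ADB·BAC·BAC·C·DD·DD·ADB·ADB·ADB·ADB
    A ↦ C
    B ↦ BAC
    C ↦ DD
    D ↦ ADB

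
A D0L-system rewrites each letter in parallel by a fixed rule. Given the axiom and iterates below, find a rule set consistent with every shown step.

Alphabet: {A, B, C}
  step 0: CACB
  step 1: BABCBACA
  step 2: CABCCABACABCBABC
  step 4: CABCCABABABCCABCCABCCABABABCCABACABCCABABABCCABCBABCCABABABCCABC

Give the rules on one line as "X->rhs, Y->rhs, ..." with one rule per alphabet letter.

A->BC, B->CA, C->BA

  step 1 ⇒ step 2: BABCBACA ⇒ CA·BC·CA·BA·CA·BC·BA·BC
    A ↦ BC
    B ↦ CA
    C ↦ BA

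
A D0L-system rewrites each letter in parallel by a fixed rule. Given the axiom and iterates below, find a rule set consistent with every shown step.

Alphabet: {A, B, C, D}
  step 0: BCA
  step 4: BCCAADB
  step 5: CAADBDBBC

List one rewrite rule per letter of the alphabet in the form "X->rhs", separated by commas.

  step 4 ⇒ step 5: BCCAADB ⇒ C·A·A·DB·DB·B·C
    A ↦ DB
    B ↦ C
    C ↦ A
    D ↦ B

A->DB, B->C, C->A, D->B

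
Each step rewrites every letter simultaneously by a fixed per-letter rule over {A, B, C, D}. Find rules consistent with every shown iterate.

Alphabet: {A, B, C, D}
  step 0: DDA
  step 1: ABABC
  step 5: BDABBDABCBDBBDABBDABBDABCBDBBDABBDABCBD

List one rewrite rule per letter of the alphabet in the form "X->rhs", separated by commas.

  step 0 ⇒ step 1: DDA ⇒ AB·AB·C
    A ↦ C
    D ↦ AB
    B ↦ BD  (constrained at step 1)
    C ↦ B  (constrained at step 1)

A->C, B->BD, C->B, D->AB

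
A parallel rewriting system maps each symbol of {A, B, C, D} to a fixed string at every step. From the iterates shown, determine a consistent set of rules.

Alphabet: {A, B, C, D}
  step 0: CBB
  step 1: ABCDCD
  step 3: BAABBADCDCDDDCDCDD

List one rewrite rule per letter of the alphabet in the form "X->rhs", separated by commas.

  step 0 ⇒ step 1: CBB ⇒ AB·CD·CD
    B ↦ CD
    C ↦ AB
    A ↦ D  (constrained at step 1)
    D ↦ BA  (constrained at step 1)

A->D, B->CD, C->AB, D->BA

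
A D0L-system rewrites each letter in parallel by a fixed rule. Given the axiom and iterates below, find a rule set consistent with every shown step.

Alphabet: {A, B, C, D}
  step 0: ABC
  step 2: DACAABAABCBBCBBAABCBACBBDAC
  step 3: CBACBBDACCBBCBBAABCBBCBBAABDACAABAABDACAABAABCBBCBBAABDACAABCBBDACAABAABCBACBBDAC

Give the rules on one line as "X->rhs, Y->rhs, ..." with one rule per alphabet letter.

  step 2 ⇒ step 3: DACAABAABCBBCBBAABCBACBBDAC ⇒ CBA·CBB·DAC·CBB·CBB·AAB·CBB·CBB·AAB·DAC·AAB·AAB·DAC·AAB·AAB·CBB·CBB·AAB·DAC·AAB·CBB·DAC·AAB·AAB·CBA·CBB·DAC
    A ↦ CBB
    B ↦ AAB
    C ↦ DAC
    D ↦ CBA

A->CBB, B->AAB, C->DAC, D->CBA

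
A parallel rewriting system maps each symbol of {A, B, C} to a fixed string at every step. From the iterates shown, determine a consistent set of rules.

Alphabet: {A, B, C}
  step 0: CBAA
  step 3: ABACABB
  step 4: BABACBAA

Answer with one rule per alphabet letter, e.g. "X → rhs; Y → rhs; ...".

  step 3 ⇒ step 4: ABACABB ⇒ B·A·B·AC·B·A·A
    A ↦ B
    B ↦ A
    C ↦ AC

A->B, B->A, C->AC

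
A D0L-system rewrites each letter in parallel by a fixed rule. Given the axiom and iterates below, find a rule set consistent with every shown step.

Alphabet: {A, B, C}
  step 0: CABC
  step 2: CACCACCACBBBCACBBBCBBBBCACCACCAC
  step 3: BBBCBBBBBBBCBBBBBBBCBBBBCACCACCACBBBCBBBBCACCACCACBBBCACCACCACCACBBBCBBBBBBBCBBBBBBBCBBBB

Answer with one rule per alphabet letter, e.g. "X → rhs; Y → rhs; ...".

A->CB, B->CAC, C->BBB

  step 2 ⇒ step 3: CACCACCACBBBCACBBBCBBBBCACCACCAC ⇒ BBB·CB·BBB·BBB·CB·BBB·BBB·CB·BBB·CAC·CAC·CAC·BBB·CB·BBB·CAC·CAC·CAC·BBB·CAC·CAC·CAC·CAC·BBB·CB·BBB·BBB·CB·BBB·BBB·CB·BBB
    A ↦ CB
    B ↦ CAC
    C ↦ BBB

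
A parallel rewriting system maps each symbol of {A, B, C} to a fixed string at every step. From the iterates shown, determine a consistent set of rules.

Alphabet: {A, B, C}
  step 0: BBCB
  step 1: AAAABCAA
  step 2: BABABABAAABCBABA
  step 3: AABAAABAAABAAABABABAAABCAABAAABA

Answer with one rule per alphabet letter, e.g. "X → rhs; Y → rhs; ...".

  step 2 ⇒ step 3: BABABABAAABCBABA ⇒ AA·BA·AA·BA·AA·BA·AA·BA·BA·BA·AA·BC·AA·BA·AA·BA
    A ↦ BA
    B ↦ AA
    C ↦ BC

A->BA, B->AA, C->BC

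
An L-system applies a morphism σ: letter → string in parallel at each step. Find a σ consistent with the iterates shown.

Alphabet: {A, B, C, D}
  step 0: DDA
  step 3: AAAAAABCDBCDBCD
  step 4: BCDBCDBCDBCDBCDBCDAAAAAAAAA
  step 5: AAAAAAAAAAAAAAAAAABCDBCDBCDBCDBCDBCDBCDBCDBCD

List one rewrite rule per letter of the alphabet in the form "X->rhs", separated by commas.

A->BCD, B->A, C->A, D->A

  step 4 ⇒ step 5: BCDBCDBCDBCDBCDBCDAAAAAAAAA ⇒ A·A·A·A·A·A·A·A·A·A·A·A·A·A·A·A·A·A·BCD·BCD·BCD·BCD·BCD·BCD·BCD·BCD·BCD
    A ↦ BCD
    B ↦ A
    C ↦ A
    D ↦ A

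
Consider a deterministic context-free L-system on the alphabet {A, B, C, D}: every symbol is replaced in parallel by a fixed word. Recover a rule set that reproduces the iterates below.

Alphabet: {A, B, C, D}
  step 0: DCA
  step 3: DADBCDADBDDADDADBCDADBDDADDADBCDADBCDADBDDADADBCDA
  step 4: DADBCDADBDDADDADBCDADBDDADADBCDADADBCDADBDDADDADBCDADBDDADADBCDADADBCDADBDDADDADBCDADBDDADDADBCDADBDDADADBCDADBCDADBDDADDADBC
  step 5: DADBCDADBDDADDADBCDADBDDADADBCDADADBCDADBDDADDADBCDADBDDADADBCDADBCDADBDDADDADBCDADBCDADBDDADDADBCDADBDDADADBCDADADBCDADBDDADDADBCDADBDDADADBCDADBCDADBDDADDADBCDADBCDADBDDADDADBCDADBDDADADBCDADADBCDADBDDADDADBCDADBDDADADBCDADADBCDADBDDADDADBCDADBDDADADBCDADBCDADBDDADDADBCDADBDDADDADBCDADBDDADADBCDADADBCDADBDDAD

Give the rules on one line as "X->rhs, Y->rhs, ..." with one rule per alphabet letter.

A->DBC, B->DBD, C->DAD, D->DA

  step 4 ⇒ step 5: DADBCDADBDDADDADBCDADBDDADADBCDADADBCDADBDDADDADBCDADBDDADADBCDADADBCDADBDDADDADBCDADBDDADDADBCDADBDDADADBCDADBCDADBDDADDADBC ⇒ DA·DBC·DA·DBD·DAD·DA·DBC·DA·DBD·DA·DA·DBC·DA·DA·DBC·DA·DBD·DAD·DA·DBC·DA·DBD·DA·DA·DBC·DA·DBC·DA·DBD·DAD·DA·DBC·DA·DBC·DA·DBD·DAD·DA·DBC·DA·DBD·DA·DA·DBC·DA·DA·DBC·DA·DBD·DAD·DA·DBC·DA·DBD·DA·DA·DBC·DA·DBC·DA·DBD·DAD·DA·DBC·DA·DBC·DA·DBD·DAD·DA·DBC·DA·DBD·DA·DA·DBC·DA·DA·DBC·DA·DBD·DAD·DA·DBC·DA·DBD·DA·DA·DBC·DA·DA·DBC·DA·DBD·DAD·DA·DBC·DA·DBD·DA·DA·DBC·DA·DBC·DA·DBD·DAD·DA·DBC·DA·DBD·DAD·DA·DBC·DA·DBD·DA·DA·DBC·DA·DA·DBC·DA·DBD·DAD
    A ↦ DBC
    B ↦ DBD
    C ↦ DAD
    D ↦ DA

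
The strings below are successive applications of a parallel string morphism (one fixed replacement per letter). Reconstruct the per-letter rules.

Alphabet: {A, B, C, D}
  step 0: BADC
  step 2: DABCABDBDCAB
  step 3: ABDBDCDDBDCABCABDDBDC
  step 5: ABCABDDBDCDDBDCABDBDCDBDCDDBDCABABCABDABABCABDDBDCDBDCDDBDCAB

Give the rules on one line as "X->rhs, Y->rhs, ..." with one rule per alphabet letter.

A->DBD, B->C, C->D, D->AB

  step 2 ⇒ step 3: DABCABDBDCAB ⇒ AB·DBD·C·D·DBD·C·AB·C·AB·D·DBD·C
    A ↦ DBD
    B ↦ C
    C ↦ D
    D ↦ AB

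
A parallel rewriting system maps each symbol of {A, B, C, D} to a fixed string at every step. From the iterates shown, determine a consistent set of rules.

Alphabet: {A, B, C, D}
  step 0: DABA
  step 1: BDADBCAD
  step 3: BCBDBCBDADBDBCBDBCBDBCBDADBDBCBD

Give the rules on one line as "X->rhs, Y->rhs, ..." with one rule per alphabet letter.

  step 0 ⇒ step 1: DABA ⇒ BD·AD·BC·AD
    A ↦ AD
    B ↦ BC
    D ↦ BD
    C ↦ BD  (constrained at step 1)

A->AD, B->BC, C->BD, D->BD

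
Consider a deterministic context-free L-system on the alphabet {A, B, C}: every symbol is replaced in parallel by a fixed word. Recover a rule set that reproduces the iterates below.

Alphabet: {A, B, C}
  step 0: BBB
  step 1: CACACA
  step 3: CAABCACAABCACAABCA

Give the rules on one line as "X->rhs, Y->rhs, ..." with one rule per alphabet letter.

A->AB, B->CA, C->B

  step 0 ⇒ step 1: BBB ⇒ CA·CA·CA
    B ↦ CA
    A ↦ AB  (constrained at step 1)
    C ↦ B  (constrained at step 1)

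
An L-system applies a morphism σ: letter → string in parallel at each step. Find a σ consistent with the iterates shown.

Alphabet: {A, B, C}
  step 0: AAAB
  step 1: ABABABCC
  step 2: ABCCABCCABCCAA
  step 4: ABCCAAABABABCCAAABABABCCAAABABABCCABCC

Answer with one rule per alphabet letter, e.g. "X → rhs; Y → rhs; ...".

A->AB, B->CC, C->A

  step 1 ⇒ step 2: ABABABCC ⇒ AB·CC·AB·CC·AB·CC·A·A
    A ↦ AB
    B ↦ CC
    C ↦ A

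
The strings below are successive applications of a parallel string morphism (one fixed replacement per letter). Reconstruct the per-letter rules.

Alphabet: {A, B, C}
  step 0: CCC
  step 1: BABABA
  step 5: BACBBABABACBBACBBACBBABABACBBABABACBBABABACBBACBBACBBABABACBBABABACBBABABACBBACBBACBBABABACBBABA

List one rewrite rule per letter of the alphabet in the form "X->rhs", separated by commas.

A->CB, B->BA, C->BA

  step 0 ⇒ step 1: CCC ⇒ BA·BA·BA
    C ↦ BA
    A ↦ CB  (constrained at step 1)
    B ↦ BA  (constrained at step 1)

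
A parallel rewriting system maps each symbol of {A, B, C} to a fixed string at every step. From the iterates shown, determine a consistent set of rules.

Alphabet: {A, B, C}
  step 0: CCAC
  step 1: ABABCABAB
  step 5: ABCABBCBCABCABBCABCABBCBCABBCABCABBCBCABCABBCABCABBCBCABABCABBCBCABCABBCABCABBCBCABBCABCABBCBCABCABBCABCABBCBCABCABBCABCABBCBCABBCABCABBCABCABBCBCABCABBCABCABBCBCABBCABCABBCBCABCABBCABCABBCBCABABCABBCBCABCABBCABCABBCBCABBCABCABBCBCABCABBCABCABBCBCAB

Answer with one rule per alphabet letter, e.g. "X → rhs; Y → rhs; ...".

  step 0 ⇒ step 1: CCAC ⇒ AB·AB·CAB·AB
    A ↦ CAB
    C ↦ AB
    B ↦ BC  (constrained at step 1)

A->CAB, B->BC, C->AB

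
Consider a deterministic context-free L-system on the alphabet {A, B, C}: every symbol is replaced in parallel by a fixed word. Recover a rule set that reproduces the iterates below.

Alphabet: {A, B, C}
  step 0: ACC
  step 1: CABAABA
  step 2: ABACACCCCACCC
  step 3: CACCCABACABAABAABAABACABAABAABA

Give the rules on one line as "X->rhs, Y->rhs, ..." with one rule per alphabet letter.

  step 2 ⇒ step 3: ABACACCCCACCC ⇒ C·ACC·C·ABA·C·ABA·ABA·ABA·ABA·C·ABA·ABA·ABA
    A ↦ C
    B ↦ ACC
    C ↦ ABA

A->C, B->ACC, C->ABA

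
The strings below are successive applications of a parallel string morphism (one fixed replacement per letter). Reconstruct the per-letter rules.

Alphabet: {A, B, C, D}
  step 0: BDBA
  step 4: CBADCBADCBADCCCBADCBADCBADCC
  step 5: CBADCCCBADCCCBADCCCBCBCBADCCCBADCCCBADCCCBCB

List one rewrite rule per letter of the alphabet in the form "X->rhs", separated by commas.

  step 4 ⇒ step 5: CBADCBADCBADCCCBADCBADCBADCC ⇒ CB·AD·C·C·CB·AD·C·C·CB·AD·C·C·CB·CB·CB·AD·C·C·CB·AD·C·C·CB·AD·C·C·CB·CB
    A ↦ C
    B ↦ AD
    C ↦ CB
    D ↦ C

A->C, B->AD, C->CB, D->C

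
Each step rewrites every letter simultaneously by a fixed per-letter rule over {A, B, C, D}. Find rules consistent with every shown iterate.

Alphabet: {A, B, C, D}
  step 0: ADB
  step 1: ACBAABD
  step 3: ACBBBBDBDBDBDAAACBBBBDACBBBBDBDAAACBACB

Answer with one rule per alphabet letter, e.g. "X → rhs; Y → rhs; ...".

  step 0 ⇒ step 1: ADB ⇒ ACB·AA·BD
    A ↦ ACB
    B ↦ BD
    D ↦ AA
    C ↦ BB  (constrained at step 1)

A->ACB, B->BD, C->BB, D->AA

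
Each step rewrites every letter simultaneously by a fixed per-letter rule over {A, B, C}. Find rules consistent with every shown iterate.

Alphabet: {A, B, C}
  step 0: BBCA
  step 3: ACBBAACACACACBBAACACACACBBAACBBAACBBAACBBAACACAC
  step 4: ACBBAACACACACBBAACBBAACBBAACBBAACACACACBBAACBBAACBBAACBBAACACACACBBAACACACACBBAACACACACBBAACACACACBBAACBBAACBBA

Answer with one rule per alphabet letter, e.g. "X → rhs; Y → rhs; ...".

  step 3 ⇒ step 4: ACBBAACACACACBBAACACACACBBAACBBAACBBAACBBAACACAC ⇒ AC·BBA·AC·AC·AC·AC·BBA·AC·BBA·AC·BBA·AC·BBA·AC·AC·AC·AC·BBA·AC·BBA·AC·BBA·AC·BBA·AC·AC·AC·AC·BBA·AC·AC·AC·AC·BBA·AC·AC·AC·AC·BBA·AC·AC·AC·AC·BBA·AC·BBA·AC·BBA
    A ↦ AC
    B ↦ AC
    C ↦ BBA

A->AC, B->AC, C->BBA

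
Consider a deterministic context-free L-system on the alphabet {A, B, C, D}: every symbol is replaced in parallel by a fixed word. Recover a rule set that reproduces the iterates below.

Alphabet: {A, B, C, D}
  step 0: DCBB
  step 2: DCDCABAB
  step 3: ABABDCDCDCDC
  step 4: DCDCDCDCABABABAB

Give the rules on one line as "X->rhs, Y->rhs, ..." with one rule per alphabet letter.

  step 3 ⇒ step 4: ABABDCDCDCDC ⇒ DC·DC·DC·DC·A·B·A·B·A·B·A·B
    A ↦ DC
    B ↦ DC
    C ↦ B
    D ↦ A

A->DC, B->DC, C->B, D->A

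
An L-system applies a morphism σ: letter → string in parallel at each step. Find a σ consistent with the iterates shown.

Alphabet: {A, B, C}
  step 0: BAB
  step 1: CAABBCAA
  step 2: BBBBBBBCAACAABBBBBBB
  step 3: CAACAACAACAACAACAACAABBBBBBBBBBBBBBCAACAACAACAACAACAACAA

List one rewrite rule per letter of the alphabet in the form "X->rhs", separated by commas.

  step 2 ⇒ step 3: BBBBBBBCAACAABBBBBBB ⇒ CAA·CAA·CAA·CAA·CAA·CAA·CAA·BBB·BB·BB·BBB·BB·BB·CAA·CAA·CAA·CAA·CAA·CAA·CAA
    A ↦ BB
    B ↦ CAA
    C ↦ BBB

A->BB, B->CAA, C->BBB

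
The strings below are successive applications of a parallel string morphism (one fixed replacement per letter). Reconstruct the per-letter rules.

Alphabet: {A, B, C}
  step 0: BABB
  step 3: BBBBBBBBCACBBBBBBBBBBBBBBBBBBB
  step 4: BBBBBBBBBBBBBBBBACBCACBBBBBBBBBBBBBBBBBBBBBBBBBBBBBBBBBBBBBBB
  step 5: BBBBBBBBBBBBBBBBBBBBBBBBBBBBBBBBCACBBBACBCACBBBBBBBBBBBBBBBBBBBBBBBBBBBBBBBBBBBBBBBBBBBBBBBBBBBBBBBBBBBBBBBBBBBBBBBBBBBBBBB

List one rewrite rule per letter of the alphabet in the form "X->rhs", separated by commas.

  step 4 ⇒ step 5: BBBBBBBBBBBBBBBBACBCACBBBBBBBBBBBBBBBBBBBBBBBBBBBBBBBBBBBBBBB ⇒ BB·BB·BB·BB·BB·BB·BB·BB·BB·BB·BB·BB·BB·BB·BB·BB·C·ACB·BB·ACB·C·ACB·BB·BB·BB·BB·BB·BB·BB·BB·BB·BB·BB·BB·BB·BB·BB·BB·BB·BB·BB·BB·BB·BB·BB·BB·BB·BB·BB·BB·BB·BB·BB·BB·BB·BB·BB·BB·BB·BB·BB
    A ↦ C
    B ↦ BB
    C ↦ ACB

A->C, B->BB, C->ACB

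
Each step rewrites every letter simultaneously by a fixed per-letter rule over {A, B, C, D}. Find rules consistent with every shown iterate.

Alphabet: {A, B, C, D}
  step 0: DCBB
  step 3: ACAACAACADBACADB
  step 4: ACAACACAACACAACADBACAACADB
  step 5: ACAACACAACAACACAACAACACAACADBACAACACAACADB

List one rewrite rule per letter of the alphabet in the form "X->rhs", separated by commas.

  step 4 ⇒ step 5: ACAACACAACACAACADBACAACADB ⇒ AC·A·AC·AC·A·AC·A·AC·AC·A·AC·A·AC·AC·A·AC·A·DB·AC·A·AC·AC·A·AC·A·DB
    A ↦ AC
    B ↦ DB
    C ↦ A
    D ↦ A

A->AC, B->DB, C->A, D->A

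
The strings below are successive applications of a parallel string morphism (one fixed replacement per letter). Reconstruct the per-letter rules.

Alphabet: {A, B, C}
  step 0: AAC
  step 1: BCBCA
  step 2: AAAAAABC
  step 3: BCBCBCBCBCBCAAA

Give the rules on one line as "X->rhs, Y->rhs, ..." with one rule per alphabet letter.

A->BC, B->AA, C->A

  step 2 ⇒ step 3: AAAAAABC ⇒ BC·BC·BC·BC·BC·BC·AA·A
    A ↦ BC
    B ↦ AA
    C ↦ A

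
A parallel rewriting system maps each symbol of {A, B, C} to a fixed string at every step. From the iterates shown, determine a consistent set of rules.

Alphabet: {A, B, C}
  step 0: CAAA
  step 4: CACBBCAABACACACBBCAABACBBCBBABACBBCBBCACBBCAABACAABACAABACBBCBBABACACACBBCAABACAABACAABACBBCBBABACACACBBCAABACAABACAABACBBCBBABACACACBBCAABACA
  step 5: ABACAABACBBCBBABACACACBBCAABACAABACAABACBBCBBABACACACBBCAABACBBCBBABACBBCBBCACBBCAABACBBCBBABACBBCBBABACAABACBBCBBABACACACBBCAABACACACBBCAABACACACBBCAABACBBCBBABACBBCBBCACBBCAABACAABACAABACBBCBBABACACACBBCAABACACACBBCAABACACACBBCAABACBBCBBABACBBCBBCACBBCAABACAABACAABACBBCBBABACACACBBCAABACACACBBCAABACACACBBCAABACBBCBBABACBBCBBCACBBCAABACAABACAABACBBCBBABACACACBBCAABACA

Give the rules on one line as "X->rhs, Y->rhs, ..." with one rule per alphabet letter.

  step 4 ⇒ step 5: CACBBCAABACACACBBCAABACBBCBBABACBBCBBCACBBCAABACAABACAABACBBCBBABACACACBBCAABACAABACAABACBBCBBABACACACBBCAABACAABACAABACBBCBBABACACACBBCAABACA ⇒ ABA·CA·ABA·CBB·CBB·ABA·CA·CA·CBB·CA·ABA·CA·ABA·CA·ABA·CBB·CBB·ABA·CA·CA·CBB·CA·ABA·CBB·CBB·ABA·CBB·CBB·CA·CBB·CA·ABA·CBB·CBB·ABA·CBB·CBB·ABA·CA·ABA·CBB·CBB·ABA·CA·CA·CBB·CA·ABA·CA·CA·CBB·CA·ABA·CA·CA·CBB·CA·ABA·CBB·CBB·ABA·CBB·CBB·CA·CBB·CA·ABA·CA·ABA·CA·ABA·CBB·CBB·ABA·CA·CA·CBB·CA·ABA·CA·CA·CBB·CA·ABA·CA·CA·CBB·CA·ABA·CBB·CBB·ABA·CBB·CBB·CA·CBB·CA·ABA·CA·ABA·CA·ABA·CBB·CBB·ABA·CA·CA·CBB·CA·ABA·CA·CA·CBB·CA·ABA·CA·CA·CBB·CA·ABA·CBB·CBB·ABA·CBB·CBB·CA·CBB·CA·ABA·CA·ABA·CA·ABA·CBB·CBB·ABA·CA·CA·CBB·CA·ABA·CA
    A ↦ CA
    B ↦ CBB
    C ↦ ABA

A->CA, B->CBB, C->ABA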